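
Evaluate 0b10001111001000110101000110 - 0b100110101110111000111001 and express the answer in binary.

Subtract column by column in base 2:
  0-1 → 1 (borrow)
  1-0-1 → 0
  1-0 → 1
  0-1 → 1 (borrow)
  0-1-1 → 0 (borrow)
  0-1-1 → 0 (borrow)
  1-0-1 → 0
  0-0 → 0
  1-0 → 1
  0-1 → 1 (borrow)
  1-1-1 → 1 (borrow)
  1-1-1 → 1 (borrow)
  0-0-1 → 1 (borrow)
  0-1-1 → 0 (borrow)
  0-1-1 → 0 (borrow)
  1-1-1 → 1 (borrow)
  0-0-1 → 1 (borrow)
  0-1-1 → 0 (borrow)
  1-0-1 → 0
  1-1 → 0
  1-1 → 0
  1-0 → 1
  0-0 → 0
  0-1 → 1 (borrow)
  0-0-1 → 1 (borrow)
  1-0-1 → 0

0b1101000011001111100001101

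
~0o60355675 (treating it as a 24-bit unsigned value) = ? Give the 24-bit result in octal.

0o17422102

Each oct digit d becomes 7−d:
  6→1, 0→7, 3→4, 5→2, 5→2, 6→1, 7→0, 5→2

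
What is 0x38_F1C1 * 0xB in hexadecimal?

Multiply each base-16 digit by 11, carrying:
  1×11 = 11 → write B
  C×11 = 132 → write 4 carry 8
  1×11+8 = 19 → write 3 carry 1
  F×11+1 = 166 → write 6 carry 10
  8×11+10 = 98 → write 2 carry 6
  3×11+6 = 39 → write 7 carry 2
  remaining carry: 2

0x272634B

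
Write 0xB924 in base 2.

Expand each hex digit to 4 bits: B=1011 9=1001 2=0010 4=0100.

0b1011100100100100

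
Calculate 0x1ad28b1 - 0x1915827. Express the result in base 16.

0x1bd08a

Subtract column by column in base 16:
  1-7 → a (borrow)
  b-2-1 → 8
  8-8 → 0
  2-5 → d (borrow)
  d-1-1 → b
  a-9 → 1
  1-1 → 0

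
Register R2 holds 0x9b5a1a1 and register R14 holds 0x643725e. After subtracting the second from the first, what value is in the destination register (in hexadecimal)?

0x3722f43

Subtract column by column in base 16:
  1-e → 3 (borrow)
  a-5-1 → 4
  1-2 → f (borrow)
  a-7-1 → 2
  5-3 → 2
  b-4 → 7
  9-6 → 3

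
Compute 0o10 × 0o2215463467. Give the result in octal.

Multiply each base-8 digit by 8, carrying:
  7×8 = 56 → write 0 carry 7
  6×8+7 = 55 → write 7 carry 6
  4×8+6 = 38 → write 6 carry 4
  3×8+4 = 28 → write 4 carry 3
  6×8+3 = 51 → write 3 carry 6
  4×8+6 = 38 → write 6 carry 4
  5×8+4 = 44 → write 4 carry 5
  1×8+5 = 13 → write 5 carry 1
  2×8+1 = 17 → write 1 carry 2
  2×8+2 = 18 → write 2 carry 2
  remaining carry: 2

0o22154634670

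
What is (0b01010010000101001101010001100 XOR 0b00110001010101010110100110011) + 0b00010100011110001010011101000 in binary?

0b1110111101110100110010100111

First 0b01010010000101001101010001100 XOR 0b00110001010101010110100110011 = 0b01100011010000011011110111111.
Add column by column in base 2, right to left:
  1+0 = 1
  1+0 = 1
  1+0 = 1
  1+1 = 0 carry 1
  1+0+1 = 0 carry 1
  1+1+1 = 1 carry 1
  0+1+1 = 0 carry 1
  1+1+1 = 1 carry 1
  1+0+1 = 0 carry 1
  1+0+1 = 0 carry 1
  1+1+1 = 1 carry 1
  0+0+1 = 1
  1+1 = 0 carry 1
  1+0+1 = 0 carry 1
  0+0+1 = 1
  0+0 = 0
  0+1 = 1
  0+1 = 1
  0+1 = 1
  1+1 = 0 carry 1
  0+0+1 = 1
  1+0 = 1
  1+0 = 1
  0+1 = 1
  0+0 = 0
  0+1 = 1
  1+0 = 1
  1+0 = 1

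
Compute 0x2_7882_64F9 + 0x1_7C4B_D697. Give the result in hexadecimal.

0x3F4CE3B90

Add column by column in base 16, right to left:
  9+7 = 0 carry 1
  F+9+1 = 9 carry 1
  4+6+1 = B
  6+D = 3 carry 1
  2+B+1 = E
  8+4 = C
  8+C = 4 carry 1
  7+7+1 = F
  2+1 = 3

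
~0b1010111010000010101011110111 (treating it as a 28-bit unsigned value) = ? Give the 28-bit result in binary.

Invert each bit: 1010111010000010101011110111 → 0101000101111101010100001000.

0b0101000101111101010100001000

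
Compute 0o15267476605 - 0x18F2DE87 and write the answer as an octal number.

0o12172717376

0x18F2DE87 = 0o3074557207 in octal.
Subtract column by column in base 8:
  5-7 → 6 (borrow)
  0-0-1 → 7 (borrow)
  6-2-1 → 3
  6-7 → 7 (borrow)
  7-5-1 → 1
  4-5 → 7 (borrow)
  7-4-1 → 2
  6-7 → 7 (borrow)
  2-0-1 → 1
  5-3 → 2
  1-0 → 1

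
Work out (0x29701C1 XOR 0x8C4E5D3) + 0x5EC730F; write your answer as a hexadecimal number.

First 0x29701C1 XOR 0x8C4E5D3 = 0xA53E412.
Add column by column in base 16, right to left:
  2+F = 1 carry 1
  1+0+1 = 2
  4+3 = 7
  E+7 = 5 carry 1
  3+C+1 = 0 carry 1
  5+E+1 = 4 carry 1
  A+5+1 = 0 carry 1
  final carry 1

0x10405721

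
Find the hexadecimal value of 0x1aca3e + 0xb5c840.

0xd0927e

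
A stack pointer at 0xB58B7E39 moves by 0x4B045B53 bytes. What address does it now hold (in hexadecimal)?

0x1008FD98C

Add column by column in base 16, right to left:
  9+3 = C
  3+5 = 8
  E+B = 9 carry 1
  7+5+1 = D
  B+4 = F
  8+0 = 8
  5+B = 0 carry 1
  B+4+1 = 0 carry 1
  final carry 1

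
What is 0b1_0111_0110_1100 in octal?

0o13554

Group the bits in threes: 001 011 101 101 100 → 13554.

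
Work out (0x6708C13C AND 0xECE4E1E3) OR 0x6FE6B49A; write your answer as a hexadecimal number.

0x6FE6F5BA

0x6708C13C AND 0xECE4E1E3 = 0x6400C120.
Then OR with 0x6FE6B49A.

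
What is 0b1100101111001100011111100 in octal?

0o145714374

Group the bits in threes: 001 100 101 111 001 100 011 111 100 → 145714374.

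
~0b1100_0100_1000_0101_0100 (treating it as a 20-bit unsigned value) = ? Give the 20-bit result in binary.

0b00111011011110101011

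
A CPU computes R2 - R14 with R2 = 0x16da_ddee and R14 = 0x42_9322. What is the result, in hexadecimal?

0x16984acc

Subtract column by column in base 16:
  e-2 → c
  e-2 → c
  d-3 → a
  d-9 → 4
  a-2 → 8
  d-4 → 9
  6-0 → 6
  1-0 → 1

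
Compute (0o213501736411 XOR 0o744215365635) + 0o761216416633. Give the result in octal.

First 0o213501736411 XOR 0o744215365635 = 0o557714453224.
Add column by column in base 8, right to left:
  4+3 = 7
  2+3 = 5
  2+6 = 0 carry 1
  3+6+1 = 2 carry 1
  5+1+1 = 7
  4+4 = 0 carry 1
  4+6+1 = 3 carry 1
  1+1+1 = 3
  7+2 = 1 carry 1
  7+1+1 = 1 carry 1
  5+6+1 = 4 carry 1
  5+7+1 = 5 carry 1
  final carry 1

0o1541133072057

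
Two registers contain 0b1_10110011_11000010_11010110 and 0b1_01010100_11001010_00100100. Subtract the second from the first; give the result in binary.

Subtract column by column in base 2:
  0-0 → 0
  1-0 → 1
  1-1 → 0
  0-0 → 0
  1-0 → 1
  0-1 → 1 (borrow)
  1-0-1 → 0
  1-0 → 1
  0-0 → 0
  1-1 → 0
  0-0 → 0
  0-1 → 1 (borrow)
  0-0-1 → 1 (borrow)
  0-0-1 → 1 (borrow)
  1-1-1 → 1 (borrow)
  1-1-1 → 1 (borrow)
  1-0-1 → 0
  1-0 → 1
  0-1 → 1 (borrow)
  0-0-1 → 1 (borrow)
  1-1-1 → 1 (borrow)
  1-0-1 → 0
  0-1 → 1 (borrow)
  1-0-1 → 0
  1-1 → 0

0b10111101111100010110010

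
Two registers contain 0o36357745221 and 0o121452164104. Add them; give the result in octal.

0o160032131325

Add column by column in base 8, right to left:
  1+4 = 5
  2+0 = 2
  2+1 = 3
  5+4 = 1 carry 1
  4+6+1 = 3 carry 1
  7+1+1 = 1 carry 1
  7+2+1 = 2 carry 1
  5+5+1 = 3 carry 1
  3+4+1 = 0 carry 1
  6+1+1 = 0 carry 1
  3+2+1 = 6
  0+1 = 1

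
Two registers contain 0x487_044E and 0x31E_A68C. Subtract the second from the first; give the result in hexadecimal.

0x1685DC2

Subtract column by column in base 16:
  E-C → 2
  4-8 → C (borrow)
  4-6-1 → D (borrow)
  0-A-1 → 5 (borrow)
  7-E-1 → 8 (borrow)
  8-1-1 → 6
  4-3 → 1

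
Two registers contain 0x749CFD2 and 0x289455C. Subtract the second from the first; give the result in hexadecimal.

0x4C08A76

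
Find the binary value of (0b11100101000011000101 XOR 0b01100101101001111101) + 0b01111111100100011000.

0b100000000001111010000

First 0b11100101000011000101 XOR 0b01100101101001111101 = 0b10000000101010111000.
Add column by column in base 2, right to left:
  0+0 = 0
  0+0 = 0
  0+0 = 0
  1+1 = 0 carry 1
  1+1+1 = 1 carry 1
  1+0+1 = 0 carry 1
  0+0+1 = 1
  1+0 = 1
  0+1 = 1
  1+0 = 1
  0+0 = 0
  1+1 = 0 carry 1
  0+1+1 = 0 carry 1
  0+1+1 = 0 carry 1
  0+1+1 = 0 carry 1
  0+1+1 = 0 carry 1
  0+1+1 = 0 carry 1
  0+1+1 = 0 carry 1
  0+1+1 = 0 carry 1
  1+0+1 = 0 carry 1
  final carry 1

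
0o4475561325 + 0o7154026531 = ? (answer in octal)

0o13651610056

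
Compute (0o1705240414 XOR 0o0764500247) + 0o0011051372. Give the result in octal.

0o1073012245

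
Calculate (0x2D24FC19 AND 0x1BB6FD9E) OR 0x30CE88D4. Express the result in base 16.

0x39EEFCDC

0x2D24FC19 AND 0x1BB6FD9E = 0x0924FC18.
Then OR with 0x30CE88D4.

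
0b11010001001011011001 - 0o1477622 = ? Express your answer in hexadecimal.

0b11010001001011011001 = 0xD12D9 in hexadecimal.
0o1477622 = 0x67F92 in hexadecimal.
Subtract column by column in base 16:
  9-2 → 7
  D-9 → 4
  2-F → 3 (borrow)
  1-7-1 → 9 (borrow)
  D-6-1 → 6

0x69347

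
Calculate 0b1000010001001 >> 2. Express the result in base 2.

Right shift by 2: drop the 2 least-significant bits.

0b10000100010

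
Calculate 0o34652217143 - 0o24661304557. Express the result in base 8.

0o7770712364

Subtract column by column in base 8:
  3-7 → 4 (borrow)
  4-5-1 → 6 (borrow)
  1-5-1 → 3 (borrow)
  7-4-1 → 2
  1-0 → 1
  2-3 → 7 (borrow)
  2-1-1 → 0
  5-6 → 7 (borrow)
  6-6-1 → 7 (borrow)
  4-4-1 → 7 (borrow)
  3-2-1 → 0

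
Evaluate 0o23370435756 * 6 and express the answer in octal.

Multiply each base-8 digit by 6, carrying:
  6×6 = 36 → write 4 carry 4
  5×6+4 = 34 → write 2 carry 4
  7×6+4 = 46 → write 6 carry 5
  5×6+5 = 35 → write 3 carry 4
  3×6+4 = 22 → write 6 carry 2
  4×6+2 = 26 → write 2 carry 3
  0×6+3 = 3 → write 3
  7×6 = 42 → write 2 carry 5
  3×6+5 = 23 → write 7 carry 2
  3×6+2 = 20 → write 4 carry 2
  2×6+2 = 14 → write 6 carry 1
  remaining carry: 1

0o164723263624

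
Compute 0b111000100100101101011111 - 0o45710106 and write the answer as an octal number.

0o22535431

0b111000100100101101011111 = 0o70445537 in octal.
Subtract column by column in base 8:
  7-6 → 1
  3-0 → 3
  5-1 → 4
  5-0 → 5
  4-1 → 3
  4-7 → 5 (borrow)
  0-5-1 → 2 (borrow)
  7-4-1 → 2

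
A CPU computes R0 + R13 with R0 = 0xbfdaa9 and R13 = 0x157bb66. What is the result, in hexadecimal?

Add column by column in base 16, right to left:
  9+6 = f
  a+6 = 0 carry 1
  a+b+1 = 6 carry 1
  d+b+1 = 9 carry 1
  f+7+1 = 7 carry 1
  b+5+1 = 1 carry 1
  0+1+1 = 2

0x217960f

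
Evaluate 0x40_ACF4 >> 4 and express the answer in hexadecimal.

Shifting right by 4 bits = 1 hex digit: drop the last 1.

0x40ACF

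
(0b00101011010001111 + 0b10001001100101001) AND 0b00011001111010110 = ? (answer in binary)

Add column by column in base 2, right to left:
  1+1 = 0 carry 1
  1+0+1 = 0 carry 1
  1+0+1 = 0 carry 1
  1+1+1 = 1 carry 1
  0+0+1 = 1
  0+1 = 1
  0+0 = 0
  1+0 = 1
  0+1 = 1
  1+1 = 0 carry 1
  1+0+1 = 0 carry 1
  0+0+1 = 1
  1+1 = 0 carry 1
  0+0+1 = 1
  1+0 = 1
  0+0 = 0
  0+1 = 1
Sum = 0b10110100110111000; now AND with 0b00011001111010110:
  10110100110111000
& 00011001111010110
= 00010000110010000

0b10000110010000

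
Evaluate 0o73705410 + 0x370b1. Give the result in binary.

0o73705410 = 0b111011111000101100001000 in binary.
0x370b1 = 0b110111000010110001 in binary.
Add column by column in base 2, right to left:
  0+1 = 1
  0+0 = 0
  0+0 = 0
  1+0 = 1
  0+1 = 1
  0+1 = 1
  0+0 = 0
  0+1 = 1
  1+0 = 1
  1+0 = 1
  0+0 = 0
  1+0 = 1
  0+1 = 1
  0+1 = 1
  0+1 = 1
  1+0 = 1
  1+1 = 0 carry 1
  1+1+1 = 1 carry 1
  1+0+1 = 0 carry 1
  1+0+1 = 0 carry 1
  0+0+1 = 1
  1+0 = 1
  1+0 = 1
  1+0 = 1

0b111100101111101110111001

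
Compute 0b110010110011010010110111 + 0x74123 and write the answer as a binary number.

0b110100100111010111011010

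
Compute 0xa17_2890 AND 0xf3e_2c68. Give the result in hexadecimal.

AND each hex digit independently (no carries):
  a&f=a, 1&3=1, 7&e=6, 2&2=2, 8&c=8, 9&6=0, 0&8=0

0xa162800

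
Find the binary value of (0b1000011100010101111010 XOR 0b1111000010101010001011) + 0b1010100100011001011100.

First 0b1000011100010101111010 XOR 0b1111000010101010001011 = 0b0111011110111111110001.
Add column by column in base 2, right to left:
  1+0 = 1
  0+0 = 0
  0+1 = 1
  0+1 = 1
  1+1 = 0 carry 1
  1+0+1 = 0 carry 1
  1+1+1 = 1 carry 1
  1+0+1 = 0 carry 1
  1+0+1 = 0 carry 1
  1+1+1 = 1 carry 1
  1+1+1 = 1 carry 1
  1+0+1 = 0 carry 1
  0+0+1 = 1
  1+0 = 1
  1+1 = 0 carry 1
  1+0+1 = 0 carry 1
  1+0+1 = 0 carry 1
  0+1+1 = 0 carry 1
  1+0+1 = 0 carry 1
  1+1+1 = 1 carry 1
  1+0+1 = 0 carry 1
  0+1+1 = 0 carry 1
  final carry 1

0b10010000011011001001101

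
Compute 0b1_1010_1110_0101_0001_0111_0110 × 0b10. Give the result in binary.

Multiply each base-2 digit by 2, carrying:
  0×2 = 0 → write 0
  1×2 = 2 → write 0 carry 1
  1×2+1 = 3 → write 1 carry 1
  0×2+1 = 1 → write 1
  1×2 = 2 → write 0 carry 1
  1×2+1 = 3 → write 1 carry 1
  1×2+1 = 3 → write 1 carry 1
  0×2+1 = 1 → write 1
  1×2 = 2 → write 0 carry 1
  0×2+1 = 1 → write 1
  0×2 = 0 → write 0
  0×2 = 0 → write 0
  1×2 = 2 → write 0 carry 1
  0×2+1 = 1 → write 1
  1×2 = 2 → write 0 carry 1
  0×2+1 = 1 → write 1
  0×2 = 0 → write 0
  1×2 = 2 → write 0 carry 1
  1×2+1 = 3 → write 1 carry 1
  1×2+1 = 3 → write 1 carry 1
  0×2+1 = 1 → write 1
  1×2 = 2 → write 0 carry 1
  0×2+1 = 1 → write 1
  1×2 = 2 → write 0 carry 1
  1×2+1 = 3 → write 1 carry 1
  remaining carry: 1

0b11010111001010001011101100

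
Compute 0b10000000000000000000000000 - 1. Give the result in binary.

0b1111111111111111111111111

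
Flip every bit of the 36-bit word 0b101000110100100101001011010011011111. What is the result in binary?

Invert each bit: 101000110100100101001011010011011111 → 010111001011011010110100101100100000.

0b010111001011011010110100101100100000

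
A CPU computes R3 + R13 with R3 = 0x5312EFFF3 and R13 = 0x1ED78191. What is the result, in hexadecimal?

Add column by column in base 16, right to left:
  3+1 = 4
  F+9 = 8 carry 1
  F+1+1 = 1 carry 1
  F+8+1 = 8 carry 1
  E+7+1 = 6 carry 1
  2+D+1 = 0 carry 1
  1+E+1 = 0 carry 1
  3+1+1 = 5
  5+0 = 5

0x550068184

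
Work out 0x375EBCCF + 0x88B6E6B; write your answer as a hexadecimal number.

0x3FEA2B3A

Add column by column in base 16, right to left:
  F+B = A carry 1
  C+6+1 = 3 carry 1
  C+E+1 = B carry 1
  B+6+1 = 2 carry 1
  E+B+1 = A carry 1
  5+8+1 = E
  7+8 = F
  3+0 = 3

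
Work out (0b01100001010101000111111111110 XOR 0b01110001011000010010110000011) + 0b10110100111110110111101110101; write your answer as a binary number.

First 0b01100001010101000111111111110 XOR 0b01110001011000010010110000011 = 0b00010000001101010101001111101.
Add column by column in base 2, right to left:
  1+1 = 0 carry 1
  0+0+1 = 1
  1+1 = 0 carry 1
  1+0+1 = 0 carry 1
  1+1+1 = 1 carry 1
  1+1+1 = 1 carry 1
  1+1+1 = 1 carry 1
  0+0+1 = 1
  0+1 = 1
  1+1 = 0 carry 1
  0+1+1 = 0 carry 1
  1+1+1 = 1 carry 1
  0+0+1 = 1
  1+1 = 0 carry 1
  0+1+1 = 0 carry 1
  1+0+1 = 0 carry 1
  0+1+1 = 0 carry 1
  1+1+1 = 1 carry 1
  1+1+1 = 1 carry 1
  0+1+1 = 0 carry 1
  0+1+1 = 0 carry 1
  0+0+1 = 1
  0+0 = 0
  0+1 = 1
  0+0 = 0
  1+1 = 0 carry 1
  0+1+1 = 0 carry 1
  0+0+1 = 1
  0+1 = 1

0b11000101001100001100111110010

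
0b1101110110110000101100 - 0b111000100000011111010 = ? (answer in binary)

Subtract column by column in base 2:
  0-0 → 0
  0-1 → 1 (borrow)
  1-0-1 → 0
  1-1 → 0
  0-1 → 1 (borrow)
  1-1-1 → 1 (borrow)
  0-1-1 → 0 (borrow)
  0-1-1 → 0 (borrow)
  0-0-1 → 1 (borrow)
  0-0-1 → 1 (borrow)
  1-0-1 → 0
  1-0 → 1
  0-0 → 0
  1-0 → 1
  1-1 → 0
  0-0 → 0
  1-0 → 1
  1-0 → 1
  1-1 → 0
  0-1 → 1 (borrow)
  1-1-1 → 1 (borrow)
  1-0-1 → 0

0b110110010101100110010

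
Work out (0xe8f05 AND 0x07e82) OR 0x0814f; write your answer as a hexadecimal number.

0x8f4f

0xe8f05 AND 0x07e82 = 0x00e00.
Then OR with 0x0814f.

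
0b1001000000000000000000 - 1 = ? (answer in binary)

The trailing 18 digits are 0, so subtracting 1 borrows through: they become 1 and the next digit up decrements.

0b1000111111111111111111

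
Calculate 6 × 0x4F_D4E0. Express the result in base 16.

0x1DEFD40

Multiply each base-16 digit by 6, carrying:
  0×6 = 0 → write 0
  E×6 = 84 → write 4 carry 5
  4×6+5 = 29 → write D carry 1
  D×6+1 = 79 → write F carry 4
  F×6+4 = 94 → write E carry 5
  4×6+5 = 29 → write D carry 1
  remaining carry: 1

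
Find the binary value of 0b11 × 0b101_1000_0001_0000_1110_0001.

0b1000010000011001010100011

Multiply each base-2 digit by 3, carrying:
  1×3 = 3 → write 1 carry 1
  0×3+1 = 1 → write 1
  0×3 = 0 → write 0
  0×3 = 0 → write 0
  0×3 = 0 → write 0
  1×3 = 3 → write 1 carry 1
  1×3+1 = 4 → write 0 carry 2
  1×3+2 = 5 → write 1 carry 2
  0×3+2 = 2 → write 0 carry 1
  0×3+1 = 1 → write 1
  0×3 = 0 → write 0
  0×3 = 0 → write 0
  1×3 = 3 → write 1 carry 1
  0×3+1 = 1 → write 1
  0×3 = 0 → write 0
  0×3 = 0 → write 0
  0×3 = 0 → write 0
  0×3 = 0 → write 0
  0×3 = 0 → write 0
  1×3 = 3 → write 1 carry 1
  1×3+1 = 4 → write 0 carry 2
  0×3+2 = 2 → write 0 carry 1
  1×3+1 = 4 → write 0 carry 2
  remaining carry: 10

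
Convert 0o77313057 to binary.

0b111111011001011000101111

Each octal digit is 3 bits: 7=111 7=111 3=011 1=001 3=011 0=000 5=101 7=111.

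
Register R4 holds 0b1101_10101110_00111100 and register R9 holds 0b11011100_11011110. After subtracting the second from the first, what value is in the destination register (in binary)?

0b11001101000101011110

Subtract column by column in base 2:
  0-0 → 0
  0-1 → 1 (borrow)
  1-1-1 → 1 (borrow)
  1-1-1 → 1 (borrow)
  1-1-1 → 1 (borrow)
  1-0-1 → 0
  0-1 → 1 (borrow)
  0-1-1 → 0 (borrow)
  0-0-1 → 1 (borrow)
  1-0-1 → 0
  1-1 → 0
  1-1 → 0
  0-1 → 1 (borrow)
  1-0-1 → 0
  0-1 → 1 (borrow)
  1-1-1 → 1 (borrow)
  1-0-1 → 0
  0-0 → 0
  1-0 → 1
  1-0 → 1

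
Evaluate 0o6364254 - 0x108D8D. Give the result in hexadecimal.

0o6364254 = 0x19E8AC in hexadecimal.
Subtract column by column in base 16:
  C-D → F (borrow)
  A-8-1 → 1
  8-D → B (borrow)
  E-8-1 → 5
  9-0 → 9
  1-1 → 0

0x95B1F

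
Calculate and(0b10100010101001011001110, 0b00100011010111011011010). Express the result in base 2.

0b00100010000001011001010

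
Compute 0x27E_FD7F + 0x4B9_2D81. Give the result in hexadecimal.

Add column by column in base 16, right to left:
  F+1 = 0 carry 1
  7+8+1 = 0 carry 1
  D+D+1 = B carry 1
  F+2+1 = 2 carry 1
  E+9+1 = 8 carry 1
  7+B+1 = 3 carry 1
  2+4+1 = 7

0x7382B00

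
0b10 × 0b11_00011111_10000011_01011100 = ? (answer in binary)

0b110001111110000011010111000

Multiply each base-2 digit by 2, carrying:
  0×2 = 0 → write 0
  0×2 = 0 → write 0
  1×2 = 2 → write 0 carry 1
  1×2+1 = 3 → write 1 carry 1
  1×2+1 = 3 → write 1 carry 1
  0×2+1 = 1 → write 1
  1×2 = 2 → write 0 carry 1
  0×2+1 = 1 → write 1
  1×2 = 2 → write 0 carry 1
  1×2+1 = 3 → write 1 carry 1
  0×2+1 = 1 → write 1
  0×2 = 0 → write 0
  0×2 = 0 → write 0
  0×2 = 0 → write 0
  0×2 = 0 → write 0
  1×2 = 2 → write 0 carry 1
  1×2+1 = 3 → write 1 carry 1
  1×2+1 = 3 → write 1 carry 1
  1×2+1 = 3 → write 1 carry 1
  1×2+1 = 3 → write 1 carry 1
  1×2+1 = 3 → write 1 carry 1
  0×2+1 = 1 → write 1
  0×2 = 0 → write 0
  0×2 = 0 → write 0
  1×2 = 2 → write 0 carry 1
  1×2+1 = 3 → write 1 carry 1
  remaining carry: 1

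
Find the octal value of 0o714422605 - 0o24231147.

0o670171436

Subtract column by column in base 8:
  5-7 → 6 (borrow)
  0-4-1 → 3 (borrow)
  6-1-1 → 4
  2-1 → 1
  2-3 → 7 (borrow)
  4-2-1 → 1
  4-4 → 0
  1-2 → 7 (borrow)
  7-0-1 → 6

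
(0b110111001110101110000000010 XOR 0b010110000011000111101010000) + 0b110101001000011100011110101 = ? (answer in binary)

0b1010110010110000110001000111

First 0b110111001110101110000000010 XOR 0b010110000011000111101010000 = 0b100001001101101001101010010.
Add column by column in base 2, right to left:
  0+1 = 1
  1+0 = 1
  0+1 = 1
  0+0 = 0
  1+1 = 0 carry 1
  0+1+1 = 0 carry 1
  1+1+1 = 1 carry 1
  0+1+1 = 0 carry 1
  1+0+1 = 0 carry 1
  1+0+1 = 0 carry 1
  0+0+1 = 1
  0+1 = 1
  1+1 = 0 carry 1
  0+1+1 = 0 carry 1
  1+0+1 = 0 carry 1
  1+0+1 = 0 carry 1
  0+0+1 = 1
  1+0 = 1
  1+1 = 0 carry 1
  0+0+1 = 1
  0+0 = 0
  1+1 = 0 carry 1
  0+0+1 = 1
  0+1 = 1
  0+0 = 0
  0+1 = 1
  1+1 = 0 carry 1
  final carry 1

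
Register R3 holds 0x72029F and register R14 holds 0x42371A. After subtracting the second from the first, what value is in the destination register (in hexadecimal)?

Subtract column by column in base 16:
  F-A → 5
  9-1 → 8
  2-7 → B (borrow)
  0-3-1 → C (borrow)
  2-2-1 → F (borrow)
  7-4-1 → 2

0x2FCB85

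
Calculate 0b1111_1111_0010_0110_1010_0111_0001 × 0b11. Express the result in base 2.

0b101111110101110011111101010011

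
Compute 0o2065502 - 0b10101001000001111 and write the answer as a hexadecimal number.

0x71933

0o2065502 = 0x86B42 in hexadecimal.
0b10101001000001111 = 0x1520F in hexadecimal.
Subtract column by column in base 16:
  2-F → 3 (borrow)
  4-0-1 → 3
  B-2 → 9
  6-5 → 1
  8-1 → 7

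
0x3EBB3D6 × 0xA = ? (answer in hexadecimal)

Multiply each base-16 digit by 10, carrying:
  6×10 = 60 → write C carry 3
  D×10+3 = 133 → write 5 carry 8
  3×10+8 = 38 → write 6 carry 2
  B×10+2 = 112 → write 0 carry 7
  B×10+7 = 117 → write 5 carry 7
  E×10+7 = 147 → write 3 carry 9
  3×10+9 = 39 → write 7 carry 2
  remaining carry: 2

0x2735065C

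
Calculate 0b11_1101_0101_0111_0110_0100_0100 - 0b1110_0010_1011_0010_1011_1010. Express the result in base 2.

0b10111100101100001110001010

Subtract column by column in base 2:
  0-0 → 0
  0-1 → 1 (borrow)
  1-0-1 → 0
  0-1 → 1 (borrow)
  0-1-1 → 0 (borrow)
  0-1-1 → 0 (borrow)
  1-0-1 → 0
  0-1 → 1 (borrow)
  0-0-1 → 1 (borrow)
  1-1-1 → 1 (borrow)
  1-0-1 → 0
  0-0 → 0
  1-1 → 0
  1-1 → 0
  1-0 → 1
  0-1 → 1 (borrow)
  1-0-1 → 0
  0-1 → 1 (borrow)
  1-0-1 → 0
  0-0 → 0
  1-0 → 1
  0-1 → 1 (borrow)
  1-1-1 → 1 (borrow)
  1-1-1 → 1 (borrow)
  1-0-1 → 0
  1-0 → 1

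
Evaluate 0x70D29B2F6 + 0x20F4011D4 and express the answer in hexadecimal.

0x91C69C4CA

Add column by column in base 16, right to left:
  6+4 = A
  F+D = C carry 1
  2+1+1 = 4
  B+1 = C
  9+0 = 9
  2+4 = 6
  D+F = C carry 1
  0+0+1 = 1
  7+2 = 9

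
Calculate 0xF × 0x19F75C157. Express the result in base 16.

Multiply each base-16 digit by 15, carrying:
  7×15 = 105 → write 9 carry 6
  5×15+6 = 81 → write 1 carry 5
  1×15+5 = 20 → write 4 carry 1
  C×15+1 = 181 → write 5 carry 11
  5×15+11 = 86 → write 6 carry 5
  7×15+5 = 110 → write E carry 6
  F×15+6 = 231 → write 7 carry 14
  9×15+14 = 149 → write 5 carry 9
  1×15+9 = 24 → write 8 carry 1
  remaining carry: 1

0x1857E65419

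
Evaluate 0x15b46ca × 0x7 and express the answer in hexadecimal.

0x97eef86

Multiply each base-16 digit by 7, carrying:
  a×7 = 70 → write 6 carry 4
  c×7+4 = 88 → write 8 carry 5
  6×7+5 = 47 → write f carry 2
  4×7+2 = 30 → write e carry 1
  b×7+1 = 78 → write e carry 4
  5×7+4 = 39 → write 7 carry 2
  1×7+2 = 9 → write 9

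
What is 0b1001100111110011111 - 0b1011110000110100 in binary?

0b1000001001101101011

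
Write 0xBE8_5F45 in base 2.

0b1011111010000101111101000101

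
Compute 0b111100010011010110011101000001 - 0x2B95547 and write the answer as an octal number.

0b111100010011010110011101000001 = 0o7423263501 in octal.
0x2B95547 = 0o256252507 in octal.
Subtract column by column in base 8:
  1-7 → 2 (borrow)
  0-0-1 → 7 (borrow)
  5-5-1 → 7 (borrow)
  3-2-1 → 0
  6-5 → 1
  2-2 → 0
  3-6 → 5 (borrow)
  2-5-1 → 4 (borrow)
  4-2-1 → 1
  7-0 → 7

0o7145010772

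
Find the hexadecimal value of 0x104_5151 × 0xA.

0xA2B2D2A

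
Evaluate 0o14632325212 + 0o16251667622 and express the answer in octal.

Add column by column in base 8, right to left:
  2+2 = 4
  1+2 = 3
  2+6 = 0 carry 1
  5+7+1 = 5 carry 1
  2+6+1 = 1 carry 1
  3+6+1 = 2 carry 1
  2+1+1 = 4
  3+5 = 0 carry 1
  6+2+1 = 1 carry 1
  4+6+1 = 3 carry 1
  1+1+1 = 3

0o33104215034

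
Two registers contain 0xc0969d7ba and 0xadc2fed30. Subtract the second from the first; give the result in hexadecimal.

Subtract column by column in base 16:
  a-0 → a
  b-3 → 8
  7-d → a (borrow)
  d-e-1 → e (borrow)
  9-f-1 → 9 (borrow)
  6-2-1 → 3
  9-c → d (borrow)
  0-d-1 → 2 (borrow)
  c-a-1 → 1

0x12d39ea8a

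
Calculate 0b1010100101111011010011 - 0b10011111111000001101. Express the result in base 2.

Subtract column by column in base 2:
  1-1 → 0
  1-0 → 1
  0-1 → 1 (borrow)
  0-1-1 → 0 (borrow)
  1-0-1 → 0
  0-0 → 0
  1-0 → 1
  1-0 → 1
  0-0 → 0
  1-1 → 0
  1-1 → 0
  1-1 → 0
  1-1 → 0
  0-1 → 1 (borrow)
  1-1-1 → 1 (borrow)
  0-1-1 → 0 (borrow)
  0-1-1 → 0 (borrow)
  1-0-1 → 0
  0-0 → 0
  1-1 → 0
  0-0 → 0
  1-0 → 1

0b1000000110000011000110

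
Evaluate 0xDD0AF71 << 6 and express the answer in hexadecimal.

6 bits is not a whole number of base-16 digits; in binary: 1101110100001010111101110001 << 6 = 1101110100001010111101110001000000.

0x3742BDC40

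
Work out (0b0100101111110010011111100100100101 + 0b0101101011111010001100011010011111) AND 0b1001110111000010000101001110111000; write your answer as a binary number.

0b1000010011000000000001001110000000

Add column by column in base 2, right to left:
  1+1 = 0 carry 1
  0+1+1 = 0 carry 1
  1+1+1 = 1 carry 1
  0+1+1 = 0 carry 1
  0+1+1 = 0 carry 1
  1+0+1 = 0 carry 1
  0+0+1 = 1
  0+1 = 1
  1+0 = 1
  0+1 = 1
  0+1 = 1
  1+0 = 1
  1+0 = 1
  1+0 = 1
  1+1 = 0 carry 1
  1+1+1 = 1 carry 1
  1+0+1 = 0 carry 1
  0+0+1 = 1
  0+0 = 0
  1+1 = 0 carry 1
  0+0+1 = 1
  0+1 = 1
  1+1 = 0 carry 1
  1+1+1 = 1 carry 1
  1+1+1 = 1 carry 1
  1+1+1 = 1 carry 1
  1+0+1 = 0 carry 1
  1+1+1 = 1 carry 1
  0+0+1 = 1
  1+1 = 0 carry 1
  0+1+1 = 0 carry 1
  0+0+1 = 1
  1+1 = 0 carry 1
  final carry 1
Sum = 0b1010011011101100101011111111000100; now AND with 0b1001110111000010000101001110111000:
  1010011011101100101011111111000100
& 1001110111000010000101001110111000
= 1000010011000000000001001110000000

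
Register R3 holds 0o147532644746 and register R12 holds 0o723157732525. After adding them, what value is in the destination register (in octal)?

0o1072712577473

Add column by column in base 8, right to left:
  6+5 = 3 carry 1
  4+2+1 = 7
  7+5 = 4 carry 1
  4+2+1 = 7
  4+3 = 7
  6+7 = 5 carry 1
  2+7+1 = 2 carry 1
  3+5+1 = 1 carry 1
  5+1+1 = 7
  7+3 = 2 carry 1
  4+2+1 = 7
  1+7 = 0 carry 1
  final carry 1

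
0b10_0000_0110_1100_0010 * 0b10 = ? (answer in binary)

0b1000000110110000100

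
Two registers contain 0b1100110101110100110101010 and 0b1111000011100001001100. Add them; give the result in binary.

0b1110101110010000111110110

Add column by column in base 2, right to left:
  0+0 = 0
  1+0 = 1
  0+1 = 1
  1+1 = 0 carry 1
  0+0+1 = 1
  1+0 = 1
  0+1 = 1
  1+0 = 1
  1+0 = 1
  0+0 = 0
  0+0 = 0
  1+1 = 0 carry 1
  0+1+1 = 0 carry 1
  1+1+1 = 1 carry 1
  1+0+1 = 0 carry 1
  1+0+1 = 0 carry 1
  0+0+1 = 1
  1+0 = 1
  0+1 = 1
  1+1 = 0 carry 1
  1+1+1 = 1 carry 1
  0+1+1 = 0 carry 1
  0+0+1 = 1
  1+0 = 1
  1+0 = 1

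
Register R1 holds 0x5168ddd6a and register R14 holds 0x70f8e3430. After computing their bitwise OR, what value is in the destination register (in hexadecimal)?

0x71f8ffd7a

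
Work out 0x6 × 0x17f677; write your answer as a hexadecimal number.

0x8fc6ca

Multiply each base-16 digit by 6, carrying:
  7×6 = 42 → write a carry 2
  7×6+2 = 44 → write c carry 2
  6×6+2 = 38 → write 6 carry 2
  f×6+2 = 92 → write c carry 5
  7×6+5 = 47 → write f carry 2
  1×6+2 = 8 → write 8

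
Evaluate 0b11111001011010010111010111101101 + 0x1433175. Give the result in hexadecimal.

0xfaaca762

0b11111001011010010111010111101101 = 0xf96975ed in hexadecimal.
Add column by column in base 16, right to left:
  d+5 = 2 carry 1
  e+7+1 = 6 carry 1
  5+1+1 = 7
  7+3 = a
  9+3 = c
  6+4 = a
  9+1 = a
  f+0 = f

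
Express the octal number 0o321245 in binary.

Each octal digit is 3 bits: 3=011 2=010 1=001 2=010 4=100 5=101.

0b11010001010100101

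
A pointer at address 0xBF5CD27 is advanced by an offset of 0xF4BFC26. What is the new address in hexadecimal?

0x1B41C94D

Add column by column in base 16, right to left:
  7+6 = D
  2+2 = 4
  D+C = 9 carry 1
  C+F+1 = C carry 1
  5+B+1 = 1 carry 1
  F+4+1 = 4 carry 1
  B+F+1 = B carry 1
  final carry 1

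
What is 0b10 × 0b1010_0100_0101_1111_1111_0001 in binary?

0b1010010001011111111100010

Multiply each base-2 digit by 2, carrying:
  1×2 = 2 → write 0 carry 1
  0×2+1 = 1 → write 1
  0×2 = 0 → write 0
  0×2 = 0 → write 0
  1×2 = 2 → write 0 carry 1
  1×2+1 = 3 → write 1 carry 1
  1×2+1 = 3 → write 1 carry 1
  1×2+1 = 3 → write 1 carry 1
  1×2+1 = 3 → write 1 carry 1
  1×2+1 = 3 → write 1 carry 1
  1×2+1 = 3 → write 1 carry 1
  1×2+1 = 3 → write 1 carry 1
  1×2+1 = 3 → write 1 carry 1
  0×2+1 = 1 → write 1
  1×2 = 2 → write 0 carry 1
  0×2+1 = 1 → write 1
  0×2 = 0 → write 0
  0×2 = 0 → write 0
  1×2 = 2 → write 0 carry 1
  0×2+1 = 1 → write 1
  0×2 = 0 → write 0
  1×2 = 2 → write 0 carry 1
  0×2+1 = 1 → write 1
  1×2 = 2 → write 0 carry 1
  remaining carry: 1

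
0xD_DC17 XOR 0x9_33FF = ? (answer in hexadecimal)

XOR each hex digit independently (no carries):
  D^9=4, D^3=E, C^3=F, 1^F=E, 7^F=8

0x4EFE8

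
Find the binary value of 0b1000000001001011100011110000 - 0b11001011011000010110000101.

0b100110101110011001101101011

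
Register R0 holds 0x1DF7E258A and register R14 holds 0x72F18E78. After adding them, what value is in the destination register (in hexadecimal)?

Add column by column in base 16, right to left:
  A+8 = 2 carry 1
  8+7+1 = 0 carry 1
  5+E+1 = 4 carry 1
  2+8+1 = B
  E+1 = F
  7+F = 6 carry 1
  F+2+1 = 2 carry 1
  D+7+1 = 5 carry 1
  1+0+1 = 2

0x2526FB402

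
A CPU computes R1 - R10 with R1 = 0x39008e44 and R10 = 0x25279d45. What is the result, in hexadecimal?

0x13d8f0ff

Subtract column by column in base 16:
  4-5 → f (borrow)
  4-4-1 → f (borrow)
  e-d-1 → 0
  8-9 → f (borrow)
  0-7-1 → 8 (borrow)
  0-2-1 → d (borrow)
  9-5-1 → 3
  3-2 → 1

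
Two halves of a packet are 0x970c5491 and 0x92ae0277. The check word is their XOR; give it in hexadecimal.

0x05a256e6

XOR each hex digit independently (no carries):
  9^9=0, 7^2=5, 0^a=a, c^e=2, 5^0=5, 4^2=6, 9^7=e, 1^7=6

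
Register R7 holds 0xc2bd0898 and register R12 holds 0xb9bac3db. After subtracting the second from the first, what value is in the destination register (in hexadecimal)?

0x90244bd

Subtract column by column in base 16:
  8-b → d (borrow)
  9-d-1 → b (borrow)
  8-3-1 → 4
  0-c → 4 (borrow)
  d-a-1 → 2
  b-b → 0
  2-9 → 9 (borrow)
  c-b-1 → 0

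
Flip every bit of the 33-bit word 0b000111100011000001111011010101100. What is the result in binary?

0b111000011100111110000100101010011

Invert each bit: 000111100011000001111011010101100 → 111000011100111110000100101010011.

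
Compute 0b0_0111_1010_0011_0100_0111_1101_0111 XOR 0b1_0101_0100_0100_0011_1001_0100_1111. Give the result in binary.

0b10010111001110111111010011000

XOR bit by bit (1 where the bits differ):
  00111101000110100011111010111
^ 10101010001000011100101001111
= 10010111001110111111010011000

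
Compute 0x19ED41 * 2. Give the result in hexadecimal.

0x33DA82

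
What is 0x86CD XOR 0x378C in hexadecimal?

XOR each hex digit independently (no carries):
  8^3=B, 6^7=1, C^8=4, D^C=1

0xB141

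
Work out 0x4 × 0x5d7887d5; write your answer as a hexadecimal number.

0x175e21f54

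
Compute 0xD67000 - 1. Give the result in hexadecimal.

0xD66FFF

The trailing 3 digits are 0, so subtracting 1 borrows through: they become F and the next digit up decrements.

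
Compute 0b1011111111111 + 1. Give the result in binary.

0b1100000000000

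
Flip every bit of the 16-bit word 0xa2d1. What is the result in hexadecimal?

Each hex digit d becomes f−d:
  a→5, 2→d, d→2, 1→e

0x5d2e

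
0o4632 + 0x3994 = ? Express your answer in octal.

0x3994 = 0o34624 in octal.
Add column by column in base 8, right to left:
  2+4 = 6
  3+2 = 5
  6+6 = 4 carry 1
  4+4+1 = 1 carry 1
  0+3+1 = 4

0o41456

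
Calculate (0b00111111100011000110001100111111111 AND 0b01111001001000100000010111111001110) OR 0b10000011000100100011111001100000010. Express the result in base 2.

0b00111111100011000110001100111111111 AND 0b01111001001000100000010111111001110 = 0b00111001000000000000000100111001110.
Then OR with 0b10000011000100100011111001100000010.

0b10111011000100100011111101111001110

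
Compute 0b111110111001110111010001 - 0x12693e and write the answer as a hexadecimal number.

0b111110111001110111010001 = 0xfb9dd1 in hexadecimal.
Subtract column by column in base 16:
  1-e → 3 (borrow)
  d-3-1 → 9
  d-9 → 4
  9-6 → 3
  b-2 → 9
  f-1 → e

0xe93493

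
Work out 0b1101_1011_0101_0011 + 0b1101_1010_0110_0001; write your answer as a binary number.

0b11011010110110100

Add column by column in base 2, right to left:
  1+1 = 0 carry 1
  1+0+1 = 0 carry 1
  0+0+1 = 1
  0+0 = 0
  1+0 = 1
  0+1 = 1
  1+1 = 0 carry 1
  0+0+1 = 1
  1+0 = 1
  1+1 = 0 carry 1
  0+0+1 = 1
  1+1 = 0 carry 1
  1+1+1 = 1 carry 1
  0+0+1 = 1
  1+1 = 0 carry 1
  1+1+1 = 1 carry 1
  final carry 1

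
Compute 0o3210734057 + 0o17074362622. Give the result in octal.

Add column by column in base 8, right to left:
  7+2 = 1 carry 1
  5+2+1 = 0 carry 1
  0+6+1 = 7
  4+2 = 6
  3+6 = 1 carry 1
  7+3+1 = 3 carry 1
  0+4+1 = 5
  1+7 = 0 carry 1
  2+0+1 = 3
  3+7 = 2 carry 1
  0+1+1 = 2

0o22305316701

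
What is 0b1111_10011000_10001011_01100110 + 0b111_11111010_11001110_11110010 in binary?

0b10111100100110101101001011000

Add column by column in base 2, right to left:
  0+0 = 0
  1+1 = 0 carry 1
  1+0+1 = 0 carry 1
  0+0+1 = 1
  0+1 = 1
  1+1 = 0 carry 1
  1+1+1 = 1 carry 1
  0+1+1 = 0 carry 1
  1+0+1 = 0 carry 1
  1+1+1 = 1 carry 1
  0+1+1 = 0 carry 1
  1+1+1 = 1 carry 1
  0+0+1 = 1
  0+0 = 0
  0+1 = 1
  1+1 = 0 carry 1
  0+0+1 = 1
  0+1 = 1
  0+0 = 0
  1+1 = 0 carry 1
  1+1+1 = 1 carry 1
  0+1+1 = 0 carry 1
  0+1+1 = 0 carry 1
  1+1+1 = 1 carry 1
  1+1+1 = 1 carry 1
  1+1+1 = 1 carry 1
  1+1+1 = 1 carry 1
  1+0+1 = 0 carry 1
  final carry 1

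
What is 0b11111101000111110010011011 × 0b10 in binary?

Multiply each base-2 digit by 2, carrying:
  1×2 = 2 → write 0 carry 1
  1×2+1 = 3 → write 1 carry 1
  0×2+1 = 1 → write 1
  1×2 = 2 → write 0 carry 1
  1×2+1 = 3 → write 1 carry 1
  0×2+1 = 1 → write 1
  0×2 = 0 → write 0
  1×2 = 2 → write 0 carry 1
  0×2+1 = 1 → write 1
  0×2 = 0 → write 0
  1×2 = 2 → write 0 carry 1
  1×2+1 = 3 → write 1 carry 1
  1×2+1 = 3 → write 1 carry 1
  1×2+1 = 3 → write 1 carry 1
  1×2+1 = 3 → write 1 carry 1
  0×2+1 = 1 → write 1
  0×2 = 0 → write 0
  0×2 = 0 → write 0
  1×2 = 2 → write 0 carry 1
  0×2+1 = 1 → write 1
  1×2 = 2 → write 0 carry 1
  1×2+1 = 3 → write 1 carry 1
  1×2+1 = 3 → write 1 carry 1
  1×2+1 = 3 → write 1 carry 1
  1×2+1 = 3 → write 1 carry 1
  1×2+1 = 3 → write 1 carry 1
  remaining carry: 1

0b111111010001111100100110110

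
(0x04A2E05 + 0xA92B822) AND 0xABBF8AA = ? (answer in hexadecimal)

0xA98E022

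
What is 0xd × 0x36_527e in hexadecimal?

0x2c23066

Multiply each base-16 digit by 13, carrying:
  e×13 = 182 → write 6 carry 11
  7×13+11 = 102 → write 6 carry 6
  2×13+6 = 32 → write 0 carry 2
  5×13+2 = 67 → write 3 carry 4
  6×13+4 = 82 → write 2 carry 5
  3×13+5 = 44 → write c carry 2
  remaining carry: 2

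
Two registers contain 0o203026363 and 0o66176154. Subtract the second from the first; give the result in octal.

0o114630207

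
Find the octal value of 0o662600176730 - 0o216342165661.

Subtract column by column in base 8:
  0-1 → 7 (borrow)
  3-6-1 → 4 (borrow)
  7-6-1 → 0
  6-5 → 1
  7-6 → 1
  1-1 → 0
  0-2 → 6 (borrow)
  0-4-1 → 3 (borrow)
  6-3-1 → 2
  2-6 → 4 (borrow)
  6-1-1 → 4
  6-2 → 4

0o444236011047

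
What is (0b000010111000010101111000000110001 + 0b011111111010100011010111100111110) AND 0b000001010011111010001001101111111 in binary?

0b10010111000001001101101111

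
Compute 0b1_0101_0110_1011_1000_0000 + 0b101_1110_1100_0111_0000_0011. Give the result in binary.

0b11101000011001010000011

Add column by column in base 2, right to left:
  0+1 = 1
  0+1 = 1
  0+0 = 0
  0+0 = 0
  0+0 = 0
  0+0 = 0
  0+0 = 0
  1+0 = 1
  1+1 = 0 carry 1
  1+1+1 = 1 carry 1
  0+1+1 = 0 carry 1
  1+0+1 = 0 carry 1
  0+0+1 = 1
  1+0 = 1
  1+1 = 0 carry 1
  0+1+1 = 0 carry 1
  1+0+1 = 0 carry 1
  0+1+1 = 0 carry 1
  1+1+1 = 1 carry 1
  0+1+1 = 0 carry 1
  1+1+1 = 1 carry 1
  0+0+1 = 1
  0+1 = 1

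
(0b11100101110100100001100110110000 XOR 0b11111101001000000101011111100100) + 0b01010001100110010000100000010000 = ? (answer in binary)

First 0b11100101110100100001100110110000 XOR 0b11111101001000000101011111100100 = 0b00011000111100100100111001010100.
Add column by column in base 2, right to left:
  0+0 = 0
  0+0 = 0
  1+0 = 1
  0+0 = 0
  1+1 = 0 carry 1
  0+0+1 = 1
  1+0 = 1
  0+0 = 0
  0+0 = 0
  1+0 = 1
  1+0 = 1
  1+1 = 0 carry 1
  0+0+1 = 1
  0+0 = 0
  1+0 = 1
  0+0 = 0
  0+1 = 1
  1+0 = 1
  0+0 = 0
  0+1 = 1
  1+1 = 0 carry 1
  1+0+1 = 0 carry 1
  1+0+1 = 0 carry 1
  1+1+1 = 1 carry 1
  0+1+1 = 0 carry 1
  0+0+1 = 1
  0+0 = 0
  1+0 = 1
  1+1 = 0 carry 1
  0+0+1 = 1
  0+1 = 1

0b1101010100010110101011001100100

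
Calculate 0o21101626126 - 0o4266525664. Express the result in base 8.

0o14613100242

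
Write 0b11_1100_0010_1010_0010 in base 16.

0x3c2a2

Group the bits into nibbles: 0011 1100 0010 1010 0010 → 3c2a2.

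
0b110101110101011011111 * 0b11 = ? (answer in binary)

0b10100001100000010011101

Multiply each base-2 digit by 3, carrying:
  1×3 = 3 → write 1 carry 1
  1×3+1 = 4 → write 0 carry 2
  1×3+2 = 5 → write 1 carry 2
  1×3+2 = 5 → write 1 carry 2
  1×3+2 = 5 → write 1 carry 2
  0×3+2 = 2 → write 0 carry 1
  1×3+1 = 4 → write 0 carry 2
  1×3+2 = 5 → write 1 carry 2
  0×3+2 = 2 → write 0 carry 1
  1×3+1 = 4 → write 0 carry 2
  0×3+2 = 2 → write 0 carry 1
  1×3+1 = 4 → write 0 carry 2
  0×3+2 = 2 → write 0 carry 1
  1×3+1 = 4 → write 0 carry 2
  1×3+2 = 5 → write 1 carry 2
  1×3+2 = 5 → write 1 carry 2
  0×3+2 = 2 → write 0 carry 1
  1×3+1 = 4 → write 0 carry 2
  0×3+2 = 2 → write 0 carry 1
  1×3+1 = 4 → write 0 carry 2
  1×3+2 = 5 → write 1 carry 2
  remaining carry: 10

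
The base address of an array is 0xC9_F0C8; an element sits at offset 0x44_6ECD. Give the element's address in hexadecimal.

0x10E5F95

Add column by column in base 16, right to left:
  8+D = 5 carry 1
  C+C+1 = 9 carry 1
  0+E+1 = F
  F+6 = 5 carry 1
  9+4+1 = E
  C+4 = 0 carry 1
  final carry 1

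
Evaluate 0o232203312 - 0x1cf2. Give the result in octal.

0x1cf2 = 0o16362 in octal.
Subtract column by column in base 8:
  2-2 → 0
  1-6 → 3 (borrow)
  3-3-1 → 7 (borrow)
  3-6-1 → 4 (borrow)
  0-1-1 → 6 (borrow)
  2-0-1 → 1
  2-0 → 2
  3-0 → 3
  2-0 → 2

0o232164730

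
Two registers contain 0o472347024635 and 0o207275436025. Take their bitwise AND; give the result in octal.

0o002245024025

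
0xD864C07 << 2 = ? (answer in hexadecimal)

0x3619301C

2 bits is not a whole number of base-16 digits; in binary: 1101100001100100110000000111 << 2 = 110110000110010011000000011100.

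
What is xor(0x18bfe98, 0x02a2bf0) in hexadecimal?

XOR each hex digit independently (no carries):
  1^0=1, 8^2=a, b^a=1, f^2=d, e^b=5, 9^f=6, 8^0=8

0x1a1d568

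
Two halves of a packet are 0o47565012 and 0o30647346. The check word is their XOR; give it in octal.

0o77322354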